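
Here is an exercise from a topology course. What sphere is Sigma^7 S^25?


Each suspension raises dimension by 1: Sigma S^n = S^{n+1}.
Sigma^7 S^25 = S^{25+7} = S^32

32


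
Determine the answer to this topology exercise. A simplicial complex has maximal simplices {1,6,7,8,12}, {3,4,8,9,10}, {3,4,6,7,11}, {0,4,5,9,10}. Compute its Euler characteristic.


Enumerate all faces; f-vector: f_0=12, f_1=35, f_2=39, f_3=20, f_4=4.
chi = sum (-1)^k f_k = 0

0


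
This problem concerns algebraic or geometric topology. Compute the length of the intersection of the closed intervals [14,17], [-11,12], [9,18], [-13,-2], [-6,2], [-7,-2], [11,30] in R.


Intersection = [max(a_i), min(b_i)] = [14, -2].
Since 14 > -2, the intersection is empty.
Length = 0

0


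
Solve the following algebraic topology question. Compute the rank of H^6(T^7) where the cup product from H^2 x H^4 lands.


Cup product: H^p x H^q -> H^{p+q}; here p+q = 2+4 = 6.
rank H^k(T^n) = C(n,k).
C(7,6) = 7

7


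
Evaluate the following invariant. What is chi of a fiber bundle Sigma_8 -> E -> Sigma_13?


For a fiber bundle F -> E -> B (with CW structure): chi(E) = chi(B) * chi(F).
chi(Sigma_13) = -24, chi(Sigma_8) = -14.
chi(E) = (-24) * (-14) = 336

336


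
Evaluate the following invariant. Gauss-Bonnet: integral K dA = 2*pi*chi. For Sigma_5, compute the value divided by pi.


Gauss-Bonnet: integral K dA = 2*pi*chi(M).
chi(Sigma_5) = 2 - 2*5 = -8.
(integral K dA)/pi = 2*chi = 2*(-8) = -16

-16


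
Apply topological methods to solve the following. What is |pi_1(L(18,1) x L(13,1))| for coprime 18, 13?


pi_1(X x Y) = pi_1(X) x pi_1(Y).
pi_1(L(18,1)) = Z/18, pi_1(L(13,1)) = Z/13.
|Z/18 x Z/13| = 18 * 13 = 234

234


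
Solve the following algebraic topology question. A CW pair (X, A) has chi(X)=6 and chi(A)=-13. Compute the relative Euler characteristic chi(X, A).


Relative Euler characteristic: chi(X, A) = chi(X) - chi(A).
= 6 - (-13) = 19

19


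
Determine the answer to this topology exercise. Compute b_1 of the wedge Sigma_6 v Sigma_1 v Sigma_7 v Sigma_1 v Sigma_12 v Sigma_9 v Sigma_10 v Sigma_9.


For a wedge X v Y: reduced H_k(X v Y) = H_k(X) + H_k(Y).
Each Sigma_g contributes b_1 = 2g.
b_1 = 12 + 2 + 14 + 2 + 24 + 18 + 20 + 18 = 110

110


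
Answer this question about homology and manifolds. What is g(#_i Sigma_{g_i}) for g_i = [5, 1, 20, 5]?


Genus is additive under connected sum of orientable surfaces.
g = 5 + 1 + 20 + 5 = 31

31


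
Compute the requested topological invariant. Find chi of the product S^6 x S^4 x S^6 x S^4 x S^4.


chi is multiplicative: chi(X x Y) = chi(X) chi(Y).
Each even-dim sphere has chi = 2. There are 5 factors.
chi = 2^5 = 32

32


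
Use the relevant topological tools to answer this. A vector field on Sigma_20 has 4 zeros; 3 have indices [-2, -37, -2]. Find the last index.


Poincare-Hopf: sum of indices = chi(M).
chi(Sigma_20) = 2 - 2*20 = -38.
Sum of known indices = -41.
x = chi - (sum known) = -38 - (-41) = 3

3


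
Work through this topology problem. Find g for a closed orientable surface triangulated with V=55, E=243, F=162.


chi = V - E + F = 55 - 243 + 162 = -26
For orientable closed surface: chi = 2 - 2g, so g = (2 - chi)/2.
g = (2 - (-26)) / 2 = 28 / 2 = 14

14


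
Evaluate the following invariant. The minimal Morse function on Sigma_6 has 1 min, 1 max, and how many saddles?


A perfect Morse function has m_k = b_k.
For Sigma_6: b_0=1, b_1=2g=12, b_2=1.
Saddles m_1 = 2g = 12

12


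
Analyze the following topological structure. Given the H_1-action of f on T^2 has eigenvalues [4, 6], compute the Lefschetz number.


For a torus self-map: L(f) = det(I - A) where A acts on H_1.
L(f) = (1-4) * (1-6) = -3 * -5 = 15

15


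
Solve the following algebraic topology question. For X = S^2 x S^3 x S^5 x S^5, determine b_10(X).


Each S^d has Poincare polynomial 1 + t^d.
The product S^2 x S^3 x S^5 x S^5 has Poincare polynomial prod(1+t^d_i).
Expanding: b_0=1, b_2=1, b_3=1, b_5=3, b_7=2, b_8=2, b_10=3, b_12=1, b_13=1, b_15=1.
b_10 = 3

3


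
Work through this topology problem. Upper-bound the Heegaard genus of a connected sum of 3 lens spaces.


Heegaard genus satisfies g(A#B) <= g(A) + g(B).
Each lens space has g = 1.
Upper bound: 3 * 1 = 3

3


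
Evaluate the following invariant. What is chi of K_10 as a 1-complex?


K_10: V = 10, E = C(10,2) = 45.
chi = V - E = 10 - 45 = -35

-35


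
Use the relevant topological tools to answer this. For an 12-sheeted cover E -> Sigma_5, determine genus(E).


For an n-sheeted cover: chi(E) = n * chi(B).
chi(Sigma_5) = 2 - 2*5 = -8.
chi(E) = 12 * (-8) = -96.
genus(E) = (2 - chi(E))/2 = (2 - (-96))/2 = 98/2 = 49

49


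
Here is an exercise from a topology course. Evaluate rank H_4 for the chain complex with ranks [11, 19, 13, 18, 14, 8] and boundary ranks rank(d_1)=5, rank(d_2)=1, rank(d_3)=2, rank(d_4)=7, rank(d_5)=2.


rank H_k = rank(ker d_k) - rank(im d_{k+1}).
rank(ker d_4) = rank(C_4) - rank(d_4) = 14 - 7 = 7.
rank(im d_{4+1}) = 2.
rank H_4 = 7 - 2 = 5

5


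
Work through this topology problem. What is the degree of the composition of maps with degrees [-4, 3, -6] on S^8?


Degree is multiplicative: deg(composition) = product of degrees.
= (-4) * (3) * (-6) = 72

72


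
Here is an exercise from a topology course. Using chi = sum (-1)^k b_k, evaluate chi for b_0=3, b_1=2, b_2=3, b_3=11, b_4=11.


chi = sum_k (-1)^k b_k.
= (3) + (-2) + (3) + (-11) + (11)
= 4

4


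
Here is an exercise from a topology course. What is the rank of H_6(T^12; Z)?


By the Kunneth formula, b_k(T^n) = C(n,k).
b_6(T^12) = C(12,6).
C(12,6) = 12!/(6!*6!) = 924

924


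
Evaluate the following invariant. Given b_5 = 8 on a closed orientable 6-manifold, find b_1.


Poincare duality for closed orientable n-manifolds: b_k = b_{n-k}.
Here n = 6, so b_1 = b_5 = 8

8


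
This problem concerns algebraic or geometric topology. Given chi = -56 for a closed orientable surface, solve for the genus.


chi = 2 - 2g for closed orientable surfaces.
-56 = 2 - 2g
2g = 2 - (-56) = 58
g = 29

29


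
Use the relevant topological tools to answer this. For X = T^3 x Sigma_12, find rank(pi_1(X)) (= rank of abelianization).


pi_1(A x B) = pi_1(A) x pi_1(B); rank of abelianization = b_1.
b_1(T^3) = 3, b_1(Sigma_12) = 2*12 = 24.
b_1(product) = 3 + 24 = 27

27


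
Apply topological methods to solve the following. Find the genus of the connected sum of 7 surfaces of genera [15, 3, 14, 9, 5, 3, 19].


Genus is additive under connected sum of orientable surfaces.
g = 15 + 3 + 14 + 9 + 5 + 3 + 19 = 68

68


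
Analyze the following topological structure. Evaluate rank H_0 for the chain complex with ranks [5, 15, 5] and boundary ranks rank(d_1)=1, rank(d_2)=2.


rank H_k = rank(ker d_k) - rank(im d_{k+1}).
rank(ker d_0) = rank(C_0) - rank(d_0) = 5 - 0 = 5.
rank(im d_{0+1}) = 1.
rank H_0 = 5 - 1 = 4

4


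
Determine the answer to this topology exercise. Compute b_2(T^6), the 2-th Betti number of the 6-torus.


By the Kunneth formula, b_k(T^n) = C(n,k).
b_2(T^6) = C(6,2).
C(6,2) = 6!/(2!*4!) = 15

15


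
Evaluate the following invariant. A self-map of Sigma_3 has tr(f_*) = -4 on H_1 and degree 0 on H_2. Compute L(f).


L(f) = tr(f_0*) - tr(f_1*) + tr(f_2*).
= 1 - (-4) + (0)
= 5

5


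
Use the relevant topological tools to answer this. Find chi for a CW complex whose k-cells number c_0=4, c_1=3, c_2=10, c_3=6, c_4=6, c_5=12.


chi = sum_k (-1)^k c_k.
= (-1)^0*4 + (-1)^1*3 + (-1)^2*10 + (-1)^3*6 + (-1)^4*6 + (-1)^5*12
= (4) + (-3) + (10) + (-6) + (6) + (-12)
= -1

-1


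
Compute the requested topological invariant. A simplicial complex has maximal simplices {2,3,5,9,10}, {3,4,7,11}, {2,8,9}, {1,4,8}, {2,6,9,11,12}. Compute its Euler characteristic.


Enumerate all faces; f-vector: f_0=12, f_1=30, f_2=26, f_3=11, f_4=2.
chi = sum (-1)^k f_k = -1

-1


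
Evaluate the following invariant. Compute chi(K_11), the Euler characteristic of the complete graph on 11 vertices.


K_11: V = 11, E = C(11,2) = 55.
chi = V - E = 11 - 55 = -44

-44


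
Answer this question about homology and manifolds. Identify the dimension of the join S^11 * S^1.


Join of spheres: S^m * S^n = S^{m+n+1}.
dim = 11 + 1 + 1 = 13

13


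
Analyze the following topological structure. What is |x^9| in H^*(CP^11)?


|x| = 2 in H^*(CP^n).
|x^9| = 9 * |x| = 9 * 2 = 18

18


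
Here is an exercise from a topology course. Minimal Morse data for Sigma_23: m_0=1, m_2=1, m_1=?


A perfect Morse function has m_k = b_k.
For Sigma_23: b_0=1, b_1=2g=46, b_2=1.
Saddles m_1 = 2g = 46

46


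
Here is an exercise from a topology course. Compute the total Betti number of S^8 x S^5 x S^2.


Total Betti number is multiplicative under products.
Each S^d (d>=1) has total Betti number 2.
There are 3 sphere factors.
Total = 2^3 = 8

8


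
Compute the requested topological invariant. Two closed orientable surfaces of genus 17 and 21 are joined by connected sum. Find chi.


chi(Sigma_17) = 2 - 2*17 = -32
chi(Sigma_21) = 2 - 2*21 = -40
For surfaces: chi(A#B) = chi(A) + chi(B) - 2.
chi = -32 + -40 - 2 = -74

-74


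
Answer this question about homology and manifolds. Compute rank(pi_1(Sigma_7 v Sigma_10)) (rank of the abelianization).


For a wedge: H_1(A v B) = H_1(A) + H_1(B).
b_1(Sigma_7) = 14, b_1(Sigma_10) = 20.
b_1 = 14 + 20 = 34

34


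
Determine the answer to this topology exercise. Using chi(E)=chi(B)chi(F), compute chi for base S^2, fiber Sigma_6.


chi(S^2) = 2 (n even), chi(Sigma_6) = 2 - 2*6 = -10.
chi(E) = 2 * (-10) = -20

-20


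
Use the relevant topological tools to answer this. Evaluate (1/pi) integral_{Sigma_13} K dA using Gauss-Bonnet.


Gauss-Bonnet: integral K dA = 2*pi*chi(M).
chi(Sigma_13) = 2 - 2*13 = -24.
(integral K dA)/pi = 2*chi = 2*(-24) = -48

-48


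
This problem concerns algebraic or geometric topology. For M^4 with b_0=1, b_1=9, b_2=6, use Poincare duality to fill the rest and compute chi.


By Poincare duality b_k = b_{4-k}, so full Betti numbers: b_0=1, b_1=9, b_2=6, b_3=9, b_4=1.
chi = sum (-1)^k b_k = -10

-10


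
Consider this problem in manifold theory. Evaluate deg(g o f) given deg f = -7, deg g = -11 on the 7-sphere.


Degree is multiplicative under composition: deg(g o f) = deg(g) * deg(f).
= -11 * -7 = 77

77


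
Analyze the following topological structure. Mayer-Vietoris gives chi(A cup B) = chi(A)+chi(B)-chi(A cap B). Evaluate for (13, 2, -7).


chi(A cup B) = chi(A) + chi(B) - chi(A cap B)
= 13 + (2) - (-7)
= 22

22


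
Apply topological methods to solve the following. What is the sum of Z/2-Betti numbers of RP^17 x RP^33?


dim H^*(RP^n; Z/2) = n+1 (one Z/2 in each degree 0..n).
Total Betti number is multiplicative.
Total = (17+1) * (33+1) = 18 * 34 = 612

612


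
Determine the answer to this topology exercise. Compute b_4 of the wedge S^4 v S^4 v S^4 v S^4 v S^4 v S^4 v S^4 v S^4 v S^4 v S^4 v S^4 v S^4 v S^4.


For a wedge of spheres, H_k (k>0) is free on one generator per sphere of dimension k.
Spheres of dimension 4: count = 13.
b_4 = 13

13


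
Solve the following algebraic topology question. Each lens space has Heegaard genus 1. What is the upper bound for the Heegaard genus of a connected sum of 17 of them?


Heegaard genus satisfies g(A#B) <= g(A) + g(B).
Each lens space has g = 1.
Upper bound: 17 * 1 = 17

17


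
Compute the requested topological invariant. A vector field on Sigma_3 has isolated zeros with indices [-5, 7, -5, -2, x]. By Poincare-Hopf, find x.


Poincare-Hopf: sum of indices = chi(M).
chi(Sigma_3) = 2 - 2*3 = -4.
Sum of known indices = -5.
x = chi - (sum known) = -4 - (-5) = 1

1


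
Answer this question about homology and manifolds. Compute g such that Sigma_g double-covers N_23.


chi(N_23) = 2 - 23 = -21.
Double cover: chi(Sigma_g) = 2 * chi(N_23) = 2*(-21) = -42.
2 - 2g = -42, so g = (2 - (-42))/2 = 44/2 = 22

22


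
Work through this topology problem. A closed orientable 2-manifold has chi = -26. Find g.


chi = 2 - 2g for closed orientable surfaces.
-26 = 2 - 2g
2g = 2 - (-26) = 28
g = 14

14


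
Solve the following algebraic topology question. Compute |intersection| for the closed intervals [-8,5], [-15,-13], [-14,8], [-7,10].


Intersection = [max(a_i), min(b_i)] = [-7, -13].
Since -7 > -13, the intersection is empty.
Length = 0

0


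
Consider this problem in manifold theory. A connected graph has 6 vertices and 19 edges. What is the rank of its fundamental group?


For a connected graph: rank(pi_1) = b_1 = E - V + 1 = 1 - chi.
chi = V - E = 6 - 19 = -13.
rank = 1 - (-13) = 19 - 6 + 1 = 14

14


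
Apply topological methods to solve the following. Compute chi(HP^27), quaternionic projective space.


HP^27 has one cell in each dimension 0, 4, ..., 4*27 (27+1 cells, all even-dim).
chi = 27 + 1 = 28

28


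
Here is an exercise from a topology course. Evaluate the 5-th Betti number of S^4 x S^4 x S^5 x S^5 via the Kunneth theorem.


Each S^d has Poincare polynomial 1 + t^d.
The product S^4 x S^4 x S^5 x S^5 has Poincare polynomial prod(1+t^d_i).
Expanding: b_0=1, b_4=2, b_5=2, b_8=1, b_9=4, b_10=1, b_13=2, b_14=2, b_18=1.
b_5 = 2

2


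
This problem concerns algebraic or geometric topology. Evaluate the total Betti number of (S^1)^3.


b_k(T^3) = C(3,k), so the sum over k is sum_k C(3,k) = 2^3.
Total = 2^3 = 8

8


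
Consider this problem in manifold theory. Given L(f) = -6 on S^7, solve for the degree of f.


L(f) = 1 + (-1)^7 deg(f) on S^7.
-6 = 1 + (-1)^7 * deg(f)
(-1)^7 * deg(f) = -7
deg(f) = 7

7


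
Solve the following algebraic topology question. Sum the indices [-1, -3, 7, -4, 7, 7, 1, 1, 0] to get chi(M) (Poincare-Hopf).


Poincare-Hopf: chi(M) = sum of indices of zeros.
chi = (-1) + (-3) + (7) + (-4) + (7) + (7) + (1) + (1) + (0) = 15

15


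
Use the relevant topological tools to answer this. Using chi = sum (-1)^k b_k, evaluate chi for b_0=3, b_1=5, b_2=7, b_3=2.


chi = sum_k (-1)^k b_k.
= (3) + (-5) + (7) + (-2)
= 3

3


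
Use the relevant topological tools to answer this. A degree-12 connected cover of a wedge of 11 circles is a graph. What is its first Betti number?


Nielsen-Schreier: an index-n subgroup of F_r is free of rank 1 + n(r-1).
Equivalently: chi(cover) = n*chi(base); chi(vee_r S^1) = 1 - 11 = -10.
chi(E) = 12*(-10) = -120; rank = 1 - chi(E) = 1 - (-120) = 121.
rank = 1 + 12*(11-1) = 1 + 120 = 121

121


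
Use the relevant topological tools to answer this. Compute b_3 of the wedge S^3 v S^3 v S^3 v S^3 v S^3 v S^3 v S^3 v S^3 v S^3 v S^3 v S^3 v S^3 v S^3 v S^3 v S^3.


For a wedge of spheres, H_k (k>0) is free on one generator per sphere of dimension k.
Spheres of dimension 3: count = 15.
b_3 = 15

15


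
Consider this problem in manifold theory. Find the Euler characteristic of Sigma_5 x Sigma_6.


chi(Sigma_5) = 2 - 2*5 = -8
chi(Sigma_6) = 2 - 2*6 = -10
chi(product) = (-8) * (-10) = 80

80


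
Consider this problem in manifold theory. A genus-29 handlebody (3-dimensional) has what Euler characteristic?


A genus-g handlebody deformation retracts to a wedge of g circles.
chi(vee_g S^1) = 1 - g.
chi(H_29) = 1 - 29 = -28

-28


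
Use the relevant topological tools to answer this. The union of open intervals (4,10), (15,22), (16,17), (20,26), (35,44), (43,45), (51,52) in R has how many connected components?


Sort and merge overlapping open intervals.
Merged: (4,10), (15,26), (35,45), (51,52).
Number of components = 4

4


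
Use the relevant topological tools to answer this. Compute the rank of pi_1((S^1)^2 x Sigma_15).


pi_1(A x B) = pi_1(A) x pi_1(B); rank of abelianization = b_1.
b_1(T^2) = 2, b_1(Sigma_15) = 2*15 = 30.
b_1(product) = 2 + 30 = 32

32


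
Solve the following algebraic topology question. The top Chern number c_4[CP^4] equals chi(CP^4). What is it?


For any closed oriented manifold, <e(TM),[M]> = chi(M).
chi(CP^4) = 4+1 = 5

5


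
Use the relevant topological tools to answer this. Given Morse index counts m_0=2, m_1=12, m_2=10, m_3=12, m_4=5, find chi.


Morse theory: chi(M) = sum_k (-1)^k m_k where m_k = #(index-k critical points).
= (2) + (-12) + (10) + (-12) + (5) = -7

-7


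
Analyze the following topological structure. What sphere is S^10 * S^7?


Join of spheres: S^m * S^n = S^{m+n+1}.
dim = 10 + 7 + 1 = 18

18


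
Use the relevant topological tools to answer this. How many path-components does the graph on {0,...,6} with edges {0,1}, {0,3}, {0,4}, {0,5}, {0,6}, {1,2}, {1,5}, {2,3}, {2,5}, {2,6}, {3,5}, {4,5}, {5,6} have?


Run DFS/union-find over 7 vertices.
V = 7, E = 13.
Number of components = 1

1


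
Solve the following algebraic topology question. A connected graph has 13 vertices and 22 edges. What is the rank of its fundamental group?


For a connected graph: rank(pi_1) = b_1 = E - V + 1 = 1 - chi.
chi = V - E = 13 - 22 = -9.
rank = 1 - (-9) = 22 - 13 + 1 = 10

10


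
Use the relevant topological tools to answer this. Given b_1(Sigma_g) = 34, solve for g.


For a closed orientable surface: b_1 = 2g.
34 = 2g
g = 34 / 2 = 17

17


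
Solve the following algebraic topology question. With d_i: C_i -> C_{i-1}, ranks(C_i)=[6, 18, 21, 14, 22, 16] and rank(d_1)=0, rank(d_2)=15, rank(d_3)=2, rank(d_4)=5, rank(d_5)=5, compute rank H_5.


rank H_k = rank(ker d_k) - rank(im d_{k+1}).
rank(ker d_5) = rank(C_5) - rank(d_5) = 16 - 5 = 11.
rank(im d_{5+1}) = 0.
rank H_5 = 11 - 0 = 11

11


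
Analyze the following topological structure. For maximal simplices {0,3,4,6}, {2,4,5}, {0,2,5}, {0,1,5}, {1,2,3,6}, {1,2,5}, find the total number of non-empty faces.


Each maximal simplex on m vertices has 2^m - 1 nonempty faces.
Take the union (dedupe shared faces).
Total distinct faces = 39

39


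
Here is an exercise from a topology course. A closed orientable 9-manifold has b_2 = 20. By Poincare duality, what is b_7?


Poincare duality for closed orientable n-manifolds: b_k = b_{n-k}.
Here n = 9, so b_7 = b_2 = 20

20


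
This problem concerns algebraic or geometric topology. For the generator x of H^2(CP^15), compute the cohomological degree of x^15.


|x| = 2 in H^*(CP^n).
|x^15| = 15 * |x| = 15 * 2 = 30

30


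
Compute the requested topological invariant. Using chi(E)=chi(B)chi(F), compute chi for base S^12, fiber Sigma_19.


chi(S^12) = 2 (n even), chi(Sigma_19) = 2 - 2*19 = -36.
chi(E) = 2 * (-36) = -72

-72


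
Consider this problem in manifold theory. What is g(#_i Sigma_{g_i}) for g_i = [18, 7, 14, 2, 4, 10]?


Genus is additive under connected sum of orientable surfaces.
g = 18 + 7 + 14 + 2 + 4 + 10 = 55

55


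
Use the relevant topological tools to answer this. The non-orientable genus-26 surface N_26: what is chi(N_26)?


For a non-orientable closed surface with k crosscaps: chi = 2 - k.
Here k = 26.
chi = 2 - 26 = -24

-24


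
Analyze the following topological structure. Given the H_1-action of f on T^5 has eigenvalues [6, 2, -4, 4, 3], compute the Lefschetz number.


For a torus self-map: L(f) = det(I - A) where A acts on H_1.
L(f) = (1-6) * (1-2) * (1--4) * (1-4) * (1-3) = -5 * -1 * 5 * -3 * -2 = 150

150


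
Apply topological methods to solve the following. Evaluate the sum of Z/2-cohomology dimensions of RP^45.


H^k(RP^45; Z/2) = Z/2 for each 0 <= k <= 45.
Total dimension = 45 + 1 = 46

46


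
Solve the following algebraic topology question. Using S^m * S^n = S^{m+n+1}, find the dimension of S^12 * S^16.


Join of spheres: S^m * S^n = S^{m+n+1}.
dim = 12 + 16 + 1 = 29

29


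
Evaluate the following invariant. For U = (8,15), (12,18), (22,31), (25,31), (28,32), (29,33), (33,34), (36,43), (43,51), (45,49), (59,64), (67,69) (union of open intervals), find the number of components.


Sort and merge overlapping open intervals.
Merged: (8,18), (22,33), (33,34), (36,43), (43,51), (59,64), (67,69).
Number of components = 7

7


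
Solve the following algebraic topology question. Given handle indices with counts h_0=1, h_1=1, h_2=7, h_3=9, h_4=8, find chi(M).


Handles of index k contribute (-1)^k to chi (same as CW cells).
chi = (1) + (-1) + (7) + (-9) + (8) = 6

6


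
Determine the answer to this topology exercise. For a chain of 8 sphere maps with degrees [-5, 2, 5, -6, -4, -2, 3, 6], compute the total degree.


Degree is multiplicative: deg(composition) = product of degrees.
= (-5) * (2) * (5) * (-6) * (-4) * (-2) * (3) * (6) = 43200

43200


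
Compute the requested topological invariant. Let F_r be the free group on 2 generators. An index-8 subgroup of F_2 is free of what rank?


Nielsen-Schreier: an index-n subgroup of F_r is free of rank 1 + n(r-1).
Equivalently: chi(cover) = n*chi(base); chi(vee_r S^1) = 1 - 2 = -1.
chi(E) = 8*(-1) = -8; rank = 1 - chi(E) = 1 - (-8) = 9.
rank = 1 + 8*(2-1) = 1 + 8 = 9

9


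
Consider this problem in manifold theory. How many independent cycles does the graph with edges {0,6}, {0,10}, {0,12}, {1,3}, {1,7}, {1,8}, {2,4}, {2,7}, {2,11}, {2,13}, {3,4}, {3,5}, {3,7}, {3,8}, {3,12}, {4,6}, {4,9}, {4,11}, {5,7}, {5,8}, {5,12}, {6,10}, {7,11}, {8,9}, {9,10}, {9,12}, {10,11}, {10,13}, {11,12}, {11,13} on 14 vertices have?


b_1 = E - V + (number of components).
E = 30, V = 14, components = 1.
b_1 = 30 - 14 + 1 = 17

17


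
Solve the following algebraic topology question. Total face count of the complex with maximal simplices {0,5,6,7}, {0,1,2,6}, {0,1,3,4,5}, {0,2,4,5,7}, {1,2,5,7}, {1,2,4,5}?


Each maximal simplex on m vertices has 2^m - 1 nonempty faces.
Take the union (dedupe shared faces).
Total distinct faces = 78

78


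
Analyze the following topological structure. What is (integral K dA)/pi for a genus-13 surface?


Gauss-Bonnet: integral K dA = 2*pi*chi(M).
chi(Sigma_13) = 2 - 2*13 = -24.
(integral K dA)/pi = 2*chi = 2*(-24) = -48

-48


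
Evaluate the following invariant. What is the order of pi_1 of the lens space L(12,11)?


pi_1(L(p,q)) = Z/pZ for any q coprime to p.
|pi_1(L(12,11))| = 12

12


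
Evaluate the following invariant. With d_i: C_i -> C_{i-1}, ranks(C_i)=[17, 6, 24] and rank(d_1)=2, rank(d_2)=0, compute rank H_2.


rank H_k = rank(ker d_k) - rank(im d_{k+1}).
rank(ker d_2) = rank(C_2) - rank(d_2) = 24 - 0 = 24.
rank(im d_{2+1}) = 0.
rank H_2 = 24 - 0 = 24

24


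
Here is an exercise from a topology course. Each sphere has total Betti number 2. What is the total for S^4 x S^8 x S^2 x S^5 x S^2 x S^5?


Total Betti number is multiplicative under products.
Each S^d (d>=1) has total Betti number 2.
There are 6 sphere factors.
Total = 2^6 = 64

64


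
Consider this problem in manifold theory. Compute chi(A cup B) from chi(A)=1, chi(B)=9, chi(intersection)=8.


chi(A cup B) = chi(A) + chi(B) - chi(A cap B)
= 1 + (9) - (8)
= 2

2


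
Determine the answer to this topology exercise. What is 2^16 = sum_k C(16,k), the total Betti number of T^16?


b_k(T^16) = C(16,k), so the sum over k is sum_k C(16,k) = 2^16.
Total = 2^16 = 65536

65536


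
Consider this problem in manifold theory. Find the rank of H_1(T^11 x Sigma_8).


pi_1(A x B) = pi_1(A) x pi_1(B); rank of abelianization = b_1.
b_1(T^11) = 11, b_1(Sigma_8) = 2*8 = 16.
b_1(product) = 11 + 16 = 27

27


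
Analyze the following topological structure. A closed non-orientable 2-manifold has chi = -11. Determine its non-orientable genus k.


chi = 2 - k for closed non-orientable surfaces with k crosscaps.
-11 = 2 - k
k = 2 - (-11) = 13

13


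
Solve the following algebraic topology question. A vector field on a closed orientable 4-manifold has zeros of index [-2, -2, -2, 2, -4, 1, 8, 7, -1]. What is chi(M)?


Poincare-Hopf: chi(M) = sum of indices of zeros.
chi = (-2) + (-2) + (-2) + (2) + (-4) + (1) + (8) + (7) + (-1) = 7

7


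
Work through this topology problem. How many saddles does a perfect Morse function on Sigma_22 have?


A perfect Morse function has m_k = b_k.
For Sigma_22: b_0=1, b_1=2g=44, b_2=1.
Saddles m_1 = 2g = 44

44


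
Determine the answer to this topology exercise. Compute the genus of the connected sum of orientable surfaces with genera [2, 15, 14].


Genus is additive under connected sum of orientable surfaces.
g = 2 + 15 + 14 = 31

31


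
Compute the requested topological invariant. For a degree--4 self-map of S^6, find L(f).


On S^6: L(f) = tr(f_0*) + (-1)^6 tr(f_6*) = 1 + (-1)^6 * deg(f).
L(f) = 1 + (-1)^6 * -4 = 1 + -4 = -3

-3


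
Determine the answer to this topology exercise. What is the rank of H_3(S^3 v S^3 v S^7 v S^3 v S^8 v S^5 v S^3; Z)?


For a wedge of spheres, H_k (k>0) is free on one generator per sphere of dimension k.
Spheres of dimension 3: count = 4.
b_3 = 4

4


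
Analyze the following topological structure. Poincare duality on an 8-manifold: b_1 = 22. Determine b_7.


Poincare duality for closed orientable n-manifolds: b_k = b_{n-k}.
Here n = 8, so b_7 = b_1 = 22

22


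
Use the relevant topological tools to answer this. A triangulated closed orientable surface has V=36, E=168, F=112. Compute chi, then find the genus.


chi = V - E + F = 36 - 168 + 112 = -20
For orientable closed surface: chi = 2 - 2g, so g = (2 - chi)/2.
g = (2 - (-20)) / 2 = 22 / 2 = 11

11


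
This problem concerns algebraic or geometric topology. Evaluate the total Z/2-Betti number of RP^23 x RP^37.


dim H^*(RP^n; Z/2) = n+1 (one Z/2 in each degree 0..n).
Total Betti number is multiplicative.
Total = (23+1) * (37+1) = 24 * 38 = 912

912


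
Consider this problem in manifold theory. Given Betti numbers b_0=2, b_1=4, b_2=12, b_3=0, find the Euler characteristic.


chi = sum_k (-1)^k b_k.
= (2) + (-4) + (12) + (0)
= 10

10


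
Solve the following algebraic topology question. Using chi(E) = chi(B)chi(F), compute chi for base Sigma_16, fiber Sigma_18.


For a fiber bundle F -> E -> B (with CW structure): chi(E) = chi(B) * chi(F).
chi(Sigma_16) = -30, chi(Sigma_18) = -34.
chi(E) = (-30) * (-34) = 1020

1020


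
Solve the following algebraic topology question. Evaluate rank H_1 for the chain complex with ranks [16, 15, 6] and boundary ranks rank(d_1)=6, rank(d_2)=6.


rank H_k = rank(ker d_k) - rank(im d_{k+1}).
rank(ker d_1) = rank(C_1) - rank(d_1) = 15 - 6 = 9.
rank(im d_{1+1}) = 6.
rank H_1 = 9 - 6 = 3

3


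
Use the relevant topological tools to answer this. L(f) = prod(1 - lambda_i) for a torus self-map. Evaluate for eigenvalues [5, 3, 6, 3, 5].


For a torus self-map: L(f) = det(I - A) where A acts on H_1.
L(f) = (1-5) * (1-3) * (1-6) * (1-3) * (1-5) = -4 * -2 * -5 * -2 * -4 = -320

-320


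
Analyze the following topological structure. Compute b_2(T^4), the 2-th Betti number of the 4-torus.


By the Kunneth formula, b_k(T^n) = C(n,k).
b_2(T^4) = C(4,2).
C(4,2) = 4!/(2!*2!) = 6

6


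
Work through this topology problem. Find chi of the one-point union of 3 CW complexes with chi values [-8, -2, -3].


chi(A v B) = chi(A) + chi(B) - 1 (one point identified).
For 3 spaces: chi = (sum chi_i) - (3 - 1).
sum = -13; chi = -13 - 2 = -15

-15


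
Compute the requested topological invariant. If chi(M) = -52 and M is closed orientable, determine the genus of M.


chi = 2 - 2g for closed orientable surfaces.
-52 = 2 - 2g
2g = 2 - (-52) = 54
g = 27

27


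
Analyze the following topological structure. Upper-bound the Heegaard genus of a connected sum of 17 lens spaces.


Heegaard genus satisfies g(A#B) <= g(A) + g(B).
Each lens space has g = 1.
Upper bound: 17 * 1 = 17

17


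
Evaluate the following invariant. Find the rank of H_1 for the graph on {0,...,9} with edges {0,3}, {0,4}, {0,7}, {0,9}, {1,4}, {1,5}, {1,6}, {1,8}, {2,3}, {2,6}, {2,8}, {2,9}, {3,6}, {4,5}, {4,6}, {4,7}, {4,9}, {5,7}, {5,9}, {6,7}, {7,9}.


b_1 = E - V + (number of components).
E = 21, V = 10, components = 1.
b_1 = 21 - 10 + 1 = 12

12


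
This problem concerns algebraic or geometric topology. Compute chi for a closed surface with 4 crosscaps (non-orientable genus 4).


For a non-orientable closed surface with k crosscaps: chi = 2 - k.
Here k = 4.
chi = 2 - 4 = -2

-2


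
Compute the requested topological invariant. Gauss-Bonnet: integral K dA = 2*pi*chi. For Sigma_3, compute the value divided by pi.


Gauss-Bonnet: integral K dA = 2*pi*chi(M).
chi(Sigma_3) = 2 - 2*3 = -4.
(integral K dA)/pi = 2*chi = 2*(-4) = -8

-8


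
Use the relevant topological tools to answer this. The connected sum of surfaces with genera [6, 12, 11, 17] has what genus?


Genus is additive under connected sum of orientable surfaces.
g = 6 + 12 + 11 + 17 = 46

46


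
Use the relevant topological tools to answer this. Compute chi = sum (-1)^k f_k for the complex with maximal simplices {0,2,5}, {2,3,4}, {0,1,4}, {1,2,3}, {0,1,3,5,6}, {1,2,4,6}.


Enumerate all faces; f-vector: f_0=7, f_1=20, f_2=18, f_3=6, f_4=1.
chi = sum (-1)^k f_k = 0

0


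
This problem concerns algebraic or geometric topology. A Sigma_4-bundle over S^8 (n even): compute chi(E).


chi(S^8) = 2 (n even), chi(Sigma_4) = 2 - 2*4 = -6.
chi(E) = 2 * (-6) = -12

-12


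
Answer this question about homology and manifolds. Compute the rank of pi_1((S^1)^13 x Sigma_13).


pi_1(A x B) = pi_1(A) x pi_1(B); rank of abelianization = b_1.
b_1(T^13) = 13, b_1(Sigma_13) = 2*13 = 26.
b_1(product) = 13 + 26 = 39

39


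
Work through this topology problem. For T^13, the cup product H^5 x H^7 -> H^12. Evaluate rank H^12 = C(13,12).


Cup product: H^p x H^q -> H^{p+q}; here p+q = 5+7 = 12.
rank H^k(T^n) = C(n,k).
C(13,12) = 13

13


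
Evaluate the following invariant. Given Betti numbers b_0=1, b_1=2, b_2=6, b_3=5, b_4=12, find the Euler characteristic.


chi = sum_k (-1)^k b_k.
= (1) + (-2) + (6) + (-5) + (12)
= 12

12


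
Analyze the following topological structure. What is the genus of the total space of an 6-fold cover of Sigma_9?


For an n-sheeted cover: chi(E) = n * chi(B).
chi(Sigma_9) = 2 - 2*9 = -16.
chi(E) = 6 * (-16) = -96.
genus(E) = (2 - chi(E))/2 = (2 - (-96))/2 = 98/2 = 49

49


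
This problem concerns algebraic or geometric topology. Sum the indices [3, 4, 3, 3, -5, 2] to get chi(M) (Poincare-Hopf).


Poincare-Hopf: chi(M) = sum of indices of zeros.
chi = (3) + (4) + (3) + (3) + (-5) + (2) = 10

10


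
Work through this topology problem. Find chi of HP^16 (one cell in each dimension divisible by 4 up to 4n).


HP^16 has one cell in each dimension 0, 4, ..., 4*16 (16+1 cells, all even-dim).
chi = 16 + 1 = 17

17


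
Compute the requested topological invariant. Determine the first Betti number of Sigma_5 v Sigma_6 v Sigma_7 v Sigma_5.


For a wedge X v Y: reduced H_k(X v Y) = H_k(X) + H_k(Y).
Each Sigma_g contributes b_1 = 2g.
b_1 = 10 + 12 + 14 + 10 = 46

46


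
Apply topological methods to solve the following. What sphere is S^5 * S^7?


Join of spheres: S^m * S^n = S^{m+n+1}.
dim = 5 + 7 + 1 = 13

13


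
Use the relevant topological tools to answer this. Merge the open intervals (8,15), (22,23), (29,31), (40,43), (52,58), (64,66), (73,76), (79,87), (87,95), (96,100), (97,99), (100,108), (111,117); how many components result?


Sort and merge overlapping open intervals.
Merged: (8,15), (22,23), (29,31), (40,43), (52,58), (64,66), (73,76), (79,87), (87,95), (96,100), (100,108), (111,117).
Number of components = 12

12


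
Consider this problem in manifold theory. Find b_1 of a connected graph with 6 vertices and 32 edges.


For a connected graph: rank(pi_1) = b_1 = E - V + 1 = 1 - chi.
chi = V - E = 6 - 32 = -26.
rank = 1 - (-26) = 32 - 6 + 1 = 27

27


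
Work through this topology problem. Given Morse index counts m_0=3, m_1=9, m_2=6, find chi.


Morse theory: chi(M) = sum_k (-1)^k m_k where m_k = #(index-k critical points).
= (3) + (-9) + (6) = 0

0


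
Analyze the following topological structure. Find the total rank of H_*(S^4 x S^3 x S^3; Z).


Total Betti number is multiplicative under products.
Each S^d (d>=1) has total Betti number 2.
There are 3 sphere factors.
Total = 2^3 = 8

8


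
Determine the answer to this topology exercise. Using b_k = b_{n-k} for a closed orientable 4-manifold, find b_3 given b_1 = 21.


Poincare duality for closed orientable n-manifolds: b_k = b_{n-k}.
Here n = 4, so b_3 = b_1 = 21

21


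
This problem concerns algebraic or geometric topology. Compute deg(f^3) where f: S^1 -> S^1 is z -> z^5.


deg(f) = 5. Degree is multiplicative: deg(f^3) = (deg f)^3.
deg(f^3) = (5)^3 = 125

125


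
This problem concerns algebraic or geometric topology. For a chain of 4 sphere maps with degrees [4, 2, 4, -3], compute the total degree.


Degree is multiplicative: deg(composition) = product of degrees.
= (4) * (2) * (4) * (-3) = -96

-96


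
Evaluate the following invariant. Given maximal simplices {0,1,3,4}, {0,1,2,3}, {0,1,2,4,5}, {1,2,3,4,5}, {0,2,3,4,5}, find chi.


Enumerate all faces; f-vector: f_0=6, f_1=15, f_2=20, f_3=14, f_4=3.
chi = sum (-1)^k f_k = 0

0


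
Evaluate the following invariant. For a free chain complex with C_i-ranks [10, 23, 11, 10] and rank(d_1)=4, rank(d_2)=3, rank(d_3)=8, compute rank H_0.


rank H_k = rank(ker d_k) - rank(im d_{k+1}).
rank(ker d_0) = rank(C_0) - rank(d_0) = 10 - 0 = 10.
rank(im d_{0+1}) = 4.
rank H_0 = 10 - 4 = 6

6


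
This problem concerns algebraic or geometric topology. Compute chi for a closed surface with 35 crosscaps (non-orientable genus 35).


For a non-orientable closed surface with k crosscaps: chi = 2 - k.
Here k = 35.
chi = 2 - 35 = -33

-33


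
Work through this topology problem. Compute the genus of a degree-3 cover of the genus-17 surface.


For an n-sheeted cover: chi(E) = n * chi(B).
chi(Sigma_17) = 2 - 2*17 = -32.
chi(E) = 3 * (-32) = -96.
genus(E) = (2 - chi(E))/2 = (2 - (-96))/2 = 98/2 = 49

49


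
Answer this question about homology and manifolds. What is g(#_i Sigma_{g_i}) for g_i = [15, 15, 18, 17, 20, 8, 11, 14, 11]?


Genus is additive under connected sum of orientable surfaces.
g = 15 + 15 + 18 + 17 + 20 + 8 + 11 + 14 + 11 = 129

129


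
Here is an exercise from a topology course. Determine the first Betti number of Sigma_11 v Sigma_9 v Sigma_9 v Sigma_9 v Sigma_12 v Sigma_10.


For a wedge X v Y: reduced H_k(X v Y) = H_k(X) + H_k(Y).
Each Sigma_g contributes b_1 = 2g.
b_1 = 22 + 18 + 18 + 18 + 24 + 20 = 120

120


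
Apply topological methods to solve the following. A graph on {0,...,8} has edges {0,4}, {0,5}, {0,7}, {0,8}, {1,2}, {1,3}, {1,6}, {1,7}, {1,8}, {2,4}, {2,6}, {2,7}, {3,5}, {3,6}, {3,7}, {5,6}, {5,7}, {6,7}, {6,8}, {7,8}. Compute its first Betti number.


b_1 = E - V + (number of components).
E = 20, V = 9, components = 1.
b_1 = 20 - 9 + 1 = 12

12


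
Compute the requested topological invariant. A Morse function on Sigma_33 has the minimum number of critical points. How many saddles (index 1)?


A perfect Morse function has m_k = b_k.
For Sigma_33: b_0=1, b_1=2g=66, b_2=1.
Saddles m_1 = 2g = 66

66


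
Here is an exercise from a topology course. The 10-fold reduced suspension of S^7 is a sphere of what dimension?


Each suspension raises dimension by 1: Sigma S^n = S^{n+1}.
Sigma^10 S^7 = S^{7+10} = S^17

17


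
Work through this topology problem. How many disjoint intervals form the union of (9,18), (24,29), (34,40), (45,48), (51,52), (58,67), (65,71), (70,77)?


Sort and merge overlapping open intervals.
Merged: (9,18), (24,29), (34,40), (45,48), (51,52), (58,77).
Number of components = 6

6


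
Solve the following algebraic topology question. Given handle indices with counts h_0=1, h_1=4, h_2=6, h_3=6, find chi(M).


Handles of index k contribute (-1)^k to chi (same as CW cells).
chi = (1) + (-4) + (6) + (-6) = -3

-3


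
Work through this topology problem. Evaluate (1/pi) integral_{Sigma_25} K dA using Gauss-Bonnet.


Gauss-Bonnet: integral K dA = 2*pi*chi(M).
chi(Sigma_25) = 2 - 2*25 = -48.
(integral K dA)/pi = 2*chi = 2*(-48) = -96

-96


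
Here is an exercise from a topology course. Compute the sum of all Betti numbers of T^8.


b_k(T^8) = C(8,k), so the sum over k is sum_k C(8,k) = 2^8.
Total = 2^8 = 256

256


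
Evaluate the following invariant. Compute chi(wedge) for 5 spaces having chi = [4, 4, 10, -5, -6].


chi(A v B) = chi(A) + chi(B) - 1 (one point identified).
For 5 spaces: chi = (sum chi_i) - (5 - 1).
sum = 7; chi = 7 - 4 = 3

3


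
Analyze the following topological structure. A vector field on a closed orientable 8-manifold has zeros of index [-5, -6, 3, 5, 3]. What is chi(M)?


Poincare-Hopf: chi(M) = sum of indices of zeros.
chi = (-5) + (-6) + (3) + (5) + (3) = 0

0


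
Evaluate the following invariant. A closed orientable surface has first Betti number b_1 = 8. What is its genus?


For a closed orientable surface: b_1 = 2g.
8 = 2g
g = 8 / 2 = 4

4


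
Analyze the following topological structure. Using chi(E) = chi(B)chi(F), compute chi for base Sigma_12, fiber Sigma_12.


For a fiber bundle F -> E -> B (with CW structure): chi(E) = chi(B) * chi(F).
chi(Sigma_12) = -22, chi(Sigma_12) = -22.
chi(E) = (-22) * (-22) = 484

484


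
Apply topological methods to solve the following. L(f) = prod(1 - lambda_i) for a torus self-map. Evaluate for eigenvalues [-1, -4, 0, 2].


For a torus self-map: L(f) = det(I - A) where A acts on H_1.
L(f) = (1--1) * (1--4) * (1-0) * (1-2) = 2 * 5 * 1 * -1 = -10

-10


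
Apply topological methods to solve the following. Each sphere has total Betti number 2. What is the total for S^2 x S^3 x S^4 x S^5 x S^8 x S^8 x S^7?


Total Betti number is multiplicative under products.
Each S^d (d>=1) has total Betti number 2.
There are 7 sphere factors.
Total = 2^7 = 128

128


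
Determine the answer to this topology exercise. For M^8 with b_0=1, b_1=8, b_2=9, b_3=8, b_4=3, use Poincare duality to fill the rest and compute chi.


By Poincare duality b_k = b_{8-k}, so full Betti numbers: b_0=1, b_1=8, b_2=9, b_3=8, b_4=3, b_5=8, b_6=9, b_7=8, b_8=1.
chi = sum (-1)^k b_k = -9

-9


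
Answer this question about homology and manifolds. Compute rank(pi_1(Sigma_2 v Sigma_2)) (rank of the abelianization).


For a wedge: H_1(A v B) = H_1(A) + H_1(B).
b_1(Sigma_2) = 4, b_1(Sigma_2) = 4.
b_1 = 4 + 4 = 8

8


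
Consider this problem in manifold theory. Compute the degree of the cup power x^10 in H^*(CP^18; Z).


|x| = 2 in H^*(CP^n).
|x^10| = 10 * |x| = 10 * 2 = 20

20


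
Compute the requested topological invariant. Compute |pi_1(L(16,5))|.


pi_1(L(p,q)) = Z/pZ for any q coprime to p.
|pi_1(L(16,5))| = 16

16


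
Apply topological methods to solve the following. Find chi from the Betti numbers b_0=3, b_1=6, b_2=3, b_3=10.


chi = sum_k (-1)^k b_k.
= (3) + (-6) + (3) + (-10)
= -10

-10


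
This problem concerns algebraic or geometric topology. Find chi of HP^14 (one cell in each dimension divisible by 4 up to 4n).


HP^14 has one cell in each dimension 0, 4, ..., 4*14 (14+1 cells, all even-dim).
chi = 14 + 1 = 15

15


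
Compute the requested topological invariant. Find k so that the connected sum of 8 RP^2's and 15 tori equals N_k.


Since a >= 1, the sum is non-orientable; each T^2 can be replaced by RP^2 # RP^2 (since T^2#RP^2 = 3RP^2).
Total crosscaps k = 8 + 2*15 = 38.
Check via chi: chi = 8*1 + 15*0 - (8+15-1)*2 = -36 = 2 - k = -36. Consistent.

38


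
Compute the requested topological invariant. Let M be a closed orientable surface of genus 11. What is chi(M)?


For a closed orientable surface of genus g: chi = 2 - 2g.
Here g = 11.
chi = 2 - 2*11 = 2 - 22 = -20

-20


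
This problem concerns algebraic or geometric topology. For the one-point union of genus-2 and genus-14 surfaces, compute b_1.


For a wedge: H_1(A v B) = H_1(A) + H_1(B).
b_1(Sigma_2) = 4, b_1(Sigma_14) = 28.
b_1 = 4 + 28 = 32

32
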